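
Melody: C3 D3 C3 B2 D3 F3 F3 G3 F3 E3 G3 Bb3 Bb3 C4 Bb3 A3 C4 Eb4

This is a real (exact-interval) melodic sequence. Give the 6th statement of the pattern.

Unit = 6 notes; the statements start on C3, F3, Bb3, moving up a 4th each time.
Extending up a 4th: Eb4 → Ab4 → Db5.
So cell 6 is Db5 Eb5 Db5 C5 Eb5 Gb5.

Db5 Eb5 Db5 C5 Eb5 Gb5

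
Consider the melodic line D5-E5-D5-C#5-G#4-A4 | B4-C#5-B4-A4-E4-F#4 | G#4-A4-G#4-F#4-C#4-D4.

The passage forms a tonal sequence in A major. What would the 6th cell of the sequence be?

With a 6-note motive the entries are D5, B4, G#4, each down a 3rd from the previous.
Carrying on: E4 → C#4 → A3.
Statement 6 starts on A3 and keeps the same diatonic contour: A3 B3 A3 G#3 D3 E3.

A3 B3 A3 G#3 D3 E3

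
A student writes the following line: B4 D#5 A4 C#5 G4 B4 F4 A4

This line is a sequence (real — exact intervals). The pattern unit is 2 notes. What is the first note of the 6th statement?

Taking 2-note groups, the heads are B4, A4, G4, F4: the pattern moves down a 2nd.
Extending the heads down a 2nd: Eb4 → Db4.

Db4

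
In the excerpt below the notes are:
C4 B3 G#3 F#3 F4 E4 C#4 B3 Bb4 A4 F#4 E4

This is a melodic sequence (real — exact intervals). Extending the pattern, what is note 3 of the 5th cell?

Grouping in 4s, the 3rd note of each cell is G#3, C#4, F#4.
Each moves up a 4th. Continuing: B4 → E5.

E5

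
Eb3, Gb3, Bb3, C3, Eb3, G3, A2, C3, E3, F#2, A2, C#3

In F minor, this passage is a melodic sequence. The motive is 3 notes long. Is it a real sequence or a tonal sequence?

real

Each cell has the same semitone pattern (3, 4) — intervals are preserved exactly.
And Gb3 lies outside F minor, so the sequence is real rather than tonal.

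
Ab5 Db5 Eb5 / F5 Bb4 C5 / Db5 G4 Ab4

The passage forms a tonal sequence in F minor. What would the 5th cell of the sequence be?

G4 C4 Db4

Unit = 3 notes; the statements start on Ab5, F5, Db5, moving down a 3rd each time.
Carrying on: Bb4 → G4.
From G4 the diatonic shape gives G4 C4 Db4.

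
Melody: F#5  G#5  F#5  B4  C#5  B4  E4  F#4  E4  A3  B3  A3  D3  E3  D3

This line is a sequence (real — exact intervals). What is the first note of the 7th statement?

The 3-note cells begin on F#5, B4, E4, A3, D3 — each down a 5th from the last.
Continuing: G2 → C2. Statement 7 starts on C2.

C2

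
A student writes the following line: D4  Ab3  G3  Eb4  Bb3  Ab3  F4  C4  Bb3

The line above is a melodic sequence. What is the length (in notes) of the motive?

Try groups of 3 (3 cells in 9 notes):
D4 Ab3 G3 | Eb4 Bb3 Ab3 | F4 C4 Bb3
Each cell is the previous one up a 2nd — so the unit is 3 notes.

3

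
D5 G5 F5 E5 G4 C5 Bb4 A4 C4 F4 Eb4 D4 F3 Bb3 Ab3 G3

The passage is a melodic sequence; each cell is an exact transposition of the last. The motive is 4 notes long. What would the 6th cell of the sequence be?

Eb2 Ab2 Gb2 F2

The 4-note cells begin on D5, G4, C4, F3 — each down a 5th from the last.
Extending down a 5th: Bb2 → Eb2.
From Eb2 the exact shape gives Eb2 Ab2 Gb2 F2.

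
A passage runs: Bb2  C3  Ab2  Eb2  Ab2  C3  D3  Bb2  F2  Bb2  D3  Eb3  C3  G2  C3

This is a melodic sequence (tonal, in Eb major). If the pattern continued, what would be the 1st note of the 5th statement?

Grouping in 5s, the 1st note of each cell is Bb2, C3, D3.
Carrying that up a 2nd forward: Eb3 → F3.

F3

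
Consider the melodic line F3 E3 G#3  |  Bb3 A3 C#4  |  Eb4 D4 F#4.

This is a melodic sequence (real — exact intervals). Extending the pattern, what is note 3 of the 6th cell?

A5

With 3-note cells, note 3 of each statement runs G#3, C#4, F#4.
Carrying that up a 4th forward: B4 → E5 → A5.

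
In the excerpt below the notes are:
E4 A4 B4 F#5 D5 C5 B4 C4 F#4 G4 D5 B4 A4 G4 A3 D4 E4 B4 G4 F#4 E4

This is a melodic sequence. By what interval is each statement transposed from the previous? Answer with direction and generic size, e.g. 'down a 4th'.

Unit = 7 notes; the statements start on E4, C4, A3, moving down a 3rd each time.
E4 to C4 is down a 3rd.

down a 3rd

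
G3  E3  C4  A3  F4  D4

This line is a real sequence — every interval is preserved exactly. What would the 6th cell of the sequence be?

Ab5 F5

Taking 2-note groups, the heads are G3, C4, F4: the pattern moves up a 4th.
Extending up a 4th: Bb4 → Eb5 → Ab5.
Statement 6 starts on Ab5 and keeps the same exact contour: Ab5 F5.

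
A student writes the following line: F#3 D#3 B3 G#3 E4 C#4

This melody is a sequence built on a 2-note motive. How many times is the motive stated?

6 notes in groups of 2 gives 6/2 = 3 statements.
Starts: F#3, B3, E4 — each up a 4th.

3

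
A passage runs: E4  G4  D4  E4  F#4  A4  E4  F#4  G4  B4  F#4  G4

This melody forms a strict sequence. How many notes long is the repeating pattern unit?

4

12 notes total. Splitting into 3 groups of 4:
E4 G4 D4 E4 | F#4 A4 E4 F#4 | G4 B4 F#4 G4
That's a consistent up a 2nd shift per cell, and no other grouping gives one.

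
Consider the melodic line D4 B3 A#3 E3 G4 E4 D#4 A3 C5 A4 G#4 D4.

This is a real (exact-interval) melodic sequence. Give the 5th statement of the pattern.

Taking 4-note groups, the heads are D4, G4, C5: the pattern moves up a 4th.
Carrying on: F5 → Bb5.
So cell 5 is Bb5 G5 F#5 C5.

Bb5 G5 F#5 C5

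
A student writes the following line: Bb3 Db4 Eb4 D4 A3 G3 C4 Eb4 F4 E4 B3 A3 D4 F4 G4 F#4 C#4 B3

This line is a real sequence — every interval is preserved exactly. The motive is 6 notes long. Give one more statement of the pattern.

E4 G4 A4 G#4 D#4 C#4

Unit = 6 notes; the statements start on Bb3, C4, D4, moving up a 2nd each time.
From E4 the exact shape gives E4 G4 A4 G#4 D#4 C#4.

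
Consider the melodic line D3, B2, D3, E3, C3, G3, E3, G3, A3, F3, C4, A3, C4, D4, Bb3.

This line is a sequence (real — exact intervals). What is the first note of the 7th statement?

Ab5

With a 5-note motive the entries are D3, G3, C4, each up a 4th from the previous.
Extending the heads up a 4th: F4 → Bb4 → Eb5 → Ab5.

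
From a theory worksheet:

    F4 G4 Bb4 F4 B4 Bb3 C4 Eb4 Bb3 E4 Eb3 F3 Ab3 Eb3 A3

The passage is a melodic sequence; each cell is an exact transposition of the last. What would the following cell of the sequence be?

With a 5-note motive the entries are F4, Bb3, Eb3, each down a 5th from the previous.
Statement 4 starts on Ab2 and keeps the same exact contour: Ab2 Bb2 Db3 Ab2 D3.

Ab2 Bb2 Db3 Ab2 D3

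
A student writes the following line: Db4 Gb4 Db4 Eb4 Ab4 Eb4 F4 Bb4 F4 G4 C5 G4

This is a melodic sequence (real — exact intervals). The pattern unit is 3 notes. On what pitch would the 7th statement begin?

Taking 3-note groups, the heads are Db4, Eb4, F4, G4: the pattern moves up a 2nd.
Continuing: A4 → B4 → C#5. Statement 7 starts on C#5.

C#5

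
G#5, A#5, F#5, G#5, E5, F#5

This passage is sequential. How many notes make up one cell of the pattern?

6 notes total. Splitting into 3 groups of 2:
G#5 A#5 | F#5 G#5 | E5 F#5
Each cell is the previous one down a 2nd — so the unit is 2 notes.

2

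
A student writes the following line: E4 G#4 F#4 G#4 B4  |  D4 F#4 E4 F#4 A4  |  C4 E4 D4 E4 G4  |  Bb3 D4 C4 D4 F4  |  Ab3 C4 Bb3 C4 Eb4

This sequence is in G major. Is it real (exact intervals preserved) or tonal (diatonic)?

Each cell has the same semitone pattern (4, -2, 2, 3) — intervals are preserved exactly.
And G#4 lies outside G major, so the sequence is real rather than tonal.

real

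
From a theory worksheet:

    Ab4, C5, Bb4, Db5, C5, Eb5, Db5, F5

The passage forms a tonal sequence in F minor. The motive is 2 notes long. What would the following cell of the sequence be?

Eb5 G5

The 2-note cells begin on Ab4, Bb4, C5, Db5 — each up a 2nd from the last.
So cell 5 is Eb5 G5.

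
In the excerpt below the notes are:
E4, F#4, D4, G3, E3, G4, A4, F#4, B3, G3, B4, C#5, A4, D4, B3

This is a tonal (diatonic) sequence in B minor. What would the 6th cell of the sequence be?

With a 5-note motive the entries are E4, G4, B4, each up a 3rd from the previous.
Continuing the starts: D5 → F#5 → A5.
So cell 6 is A5 B5 G5 C#5 A4.

A5 B5 G5 C#5 A4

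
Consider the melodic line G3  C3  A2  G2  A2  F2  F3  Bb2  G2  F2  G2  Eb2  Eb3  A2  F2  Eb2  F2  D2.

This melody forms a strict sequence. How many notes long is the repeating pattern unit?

6

Try groups of 6 (3 cells in 18 notes):
G3 C3 A2 G2 A2 F2 | F3 Bb2 G2 F2 G2 Eb2 | Eb3 A2 F2 Eb2 F2 D2
Each cell is the previous one down a 2nd — so the unit is 6 notes.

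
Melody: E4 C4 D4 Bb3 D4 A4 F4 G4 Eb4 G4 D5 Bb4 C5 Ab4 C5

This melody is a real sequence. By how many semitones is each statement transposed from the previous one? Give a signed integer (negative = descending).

5

With a 5-note motive the entries are E4, A4, D5, each up a 4th from the previous.
E4 to A4 spans +5 semitones.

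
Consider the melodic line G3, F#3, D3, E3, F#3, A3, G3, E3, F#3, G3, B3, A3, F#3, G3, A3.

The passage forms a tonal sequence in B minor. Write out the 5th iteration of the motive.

D4 C#4 A3 B3 C#4

Unit = 5 notes; the statements start on G3, A3, B3, moving up a 2nd each time.
Continuing the starts: C#4 → D4.
So cell 5 is D4 C#4 A3 B3 C#4.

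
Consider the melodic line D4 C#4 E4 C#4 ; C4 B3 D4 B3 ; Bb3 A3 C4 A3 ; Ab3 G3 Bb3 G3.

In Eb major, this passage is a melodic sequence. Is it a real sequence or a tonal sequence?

real

Each cell has the same semitone pattern (-1, 3, -3) — intervals are preserved exactly.
And C#4 lies outside Eb major, so the sequence is real rather than tonal.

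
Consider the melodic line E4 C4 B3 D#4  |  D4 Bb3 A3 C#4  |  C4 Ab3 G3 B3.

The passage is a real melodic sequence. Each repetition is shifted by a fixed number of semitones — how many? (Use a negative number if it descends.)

-2

Taking 4-note groups, the heads are E4, D4, C4: the pattern moves down a 2nd.
E4 to D4 spans -2 semitones.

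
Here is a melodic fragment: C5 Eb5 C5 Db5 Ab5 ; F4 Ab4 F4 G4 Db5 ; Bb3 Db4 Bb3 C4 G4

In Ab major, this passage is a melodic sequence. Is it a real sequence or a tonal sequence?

tonal

Every note is diatonic to Ab major.
Cell 1 has +1 semitones from note 3 to 4, but cell 2 has +2 — the interval quality changes while the contour stays the same, which is the hallmark of a tonal sequence.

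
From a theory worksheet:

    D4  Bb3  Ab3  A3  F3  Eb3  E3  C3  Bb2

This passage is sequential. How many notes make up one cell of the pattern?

3

Try groups of 3 (3 cells in 9 notes):
D4 Bb3 Ab3 | A3 F3 Eb3 | E3 C3 Bb2
Each cell is the previous one down a 4th — so the unit is 3 notes.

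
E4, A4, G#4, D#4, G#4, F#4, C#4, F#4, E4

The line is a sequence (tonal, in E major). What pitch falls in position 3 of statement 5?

Grouping in 3s, the 3rd note of each cell is G#4, F#4, E4.
Carrying that down a 2nd forward: D#4 → C#4.

C#4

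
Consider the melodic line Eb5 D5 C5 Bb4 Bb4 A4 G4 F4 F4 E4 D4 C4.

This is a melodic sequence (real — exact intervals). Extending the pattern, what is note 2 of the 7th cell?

G#2

With 4-note cells, note 2 of each statement runs D5, A4, E4.
Carrying that down a 4th forward: B3 → F#3 → C#3 → G#2.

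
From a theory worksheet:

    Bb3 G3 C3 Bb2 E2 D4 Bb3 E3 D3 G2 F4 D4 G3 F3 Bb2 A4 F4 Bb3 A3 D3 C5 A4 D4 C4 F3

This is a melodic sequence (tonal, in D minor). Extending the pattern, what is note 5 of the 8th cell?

E4

Grouping in 5s, the 5th note of each cell is E2, G2, Bb2, D3, F3.
Extending up a 3rd: A3 → C4 → E4.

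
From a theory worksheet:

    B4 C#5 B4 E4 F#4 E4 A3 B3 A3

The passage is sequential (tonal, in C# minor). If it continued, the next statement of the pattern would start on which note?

Taking 3-note groups, the heads are B4, E4, A3: the pattern moves down a 5th.
The next head, down a 5th from A3, is D#3.

D#3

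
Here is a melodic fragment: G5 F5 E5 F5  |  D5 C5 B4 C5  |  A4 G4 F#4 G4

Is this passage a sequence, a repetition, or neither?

sequence

Each 4-note cell is the previous one transposed down a 4th.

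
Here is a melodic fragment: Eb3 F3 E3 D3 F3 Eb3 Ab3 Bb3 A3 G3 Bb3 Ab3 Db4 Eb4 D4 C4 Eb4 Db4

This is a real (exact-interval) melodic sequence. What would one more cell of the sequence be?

Gb4 Ab4 G4 F4 Ab4 Gb4

Taking 6-note groups, the heads are Eb3, Ab3, Db4: the pattern moves up a 4th.
Statement 4 starts on Gb4 and keeps the same exact contour: Gb4 Ab4 G4 F4 Ab4 Gb4.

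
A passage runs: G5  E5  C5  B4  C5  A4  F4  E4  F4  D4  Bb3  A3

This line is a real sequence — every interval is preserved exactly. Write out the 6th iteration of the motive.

The 4-note cells begin on G5, C5, F4 — each down a 5th from the last.
Carrying on: Bb3 → Eb3 → Ab2.
Statement 6 starts on Ab2 and keeps the same exact contour: Ab2 F2 Db2 C2.

Ab2 F2 Db2 C2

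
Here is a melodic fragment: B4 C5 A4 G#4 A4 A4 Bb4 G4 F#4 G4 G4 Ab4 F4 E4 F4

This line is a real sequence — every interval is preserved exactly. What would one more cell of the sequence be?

Taking 5-note groups, the heads are B4, A4, G4: the pattern moves down a 2nd.
From F4 the exact shape gives F4 Gb4 Eb4 D4 Eb4.

F4 Gb4 Eb4 D4 Eb4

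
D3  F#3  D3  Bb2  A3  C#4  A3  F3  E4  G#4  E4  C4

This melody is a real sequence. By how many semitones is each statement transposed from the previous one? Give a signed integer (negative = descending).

7

Unit = 4 notes; the statements start on D3, A3, E4, moving up a 5th each time.
D3 to A3 spans +7 semitones.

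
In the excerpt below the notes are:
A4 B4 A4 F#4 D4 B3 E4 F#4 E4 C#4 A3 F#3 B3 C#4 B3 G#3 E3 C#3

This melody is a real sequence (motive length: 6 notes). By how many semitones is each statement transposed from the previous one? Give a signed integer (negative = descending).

The 6-note cells begin on A4, E4, B3 — each down a 4th from the last.
Counting half-steps from A4 to E4: -5.

-5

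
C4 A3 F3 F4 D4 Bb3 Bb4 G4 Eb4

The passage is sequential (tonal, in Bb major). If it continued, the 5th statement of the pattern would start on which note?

The 3-note cells begin on C4, F4, Bb4 — each up a 4th from the last.
Continuing: Eb5 → A5. Statement 5 starts on A5.

A5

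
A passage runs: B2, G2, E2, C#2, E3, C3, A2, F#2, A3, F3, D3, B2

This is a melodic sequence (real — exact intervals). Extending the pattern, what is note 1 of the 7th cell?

Grouping in 4s, the 1st note of each cell is B2, E3, A3.
Carrying that up a 4th forward: D4 → G4 → C5 → F5.

F5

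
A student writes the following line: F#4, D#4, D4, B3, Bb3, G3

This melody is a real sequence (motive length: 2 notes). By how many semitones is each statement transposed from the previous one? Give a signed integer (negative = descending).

-4

Taking 2-note groups, the heads are F#4, D4, Bb3: the pattern moves down a 3rd.
Counting half-steps from F#4 to D4: -4.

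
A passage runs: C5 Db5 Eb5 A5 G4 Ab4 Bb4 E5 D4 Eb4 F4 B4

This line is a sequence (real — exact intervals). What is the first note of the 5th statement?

E3

The 4-note cells begin on C5, G4, D4 — each down a 4th from the last.
Continuing: A3 → E3. Statement 5 starts on E3.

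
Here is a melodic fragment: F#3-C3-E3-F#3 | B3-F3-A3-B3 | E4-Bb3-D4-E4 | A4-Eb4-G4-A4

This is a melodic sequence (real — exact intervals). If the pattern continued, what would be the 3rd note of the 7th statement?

Bb5

Grouping in 4s, the 3rd note of each cell is E3, A3, D4, G4.
Carrying that up a 4th forward: C5 → F5 → Bb5.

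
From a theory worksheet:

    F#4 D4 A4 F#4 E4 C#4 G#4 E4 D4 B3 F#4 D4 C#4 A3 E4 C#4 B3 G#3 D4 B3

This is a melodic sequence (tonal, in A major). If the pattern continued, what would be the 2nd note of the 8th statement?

D3

Grouping in 4s, the 2nd note of each cell is D4, C#4, B3, A3, G#3.
Carrying that down a 2nd forward: F#3 → E3 → D3.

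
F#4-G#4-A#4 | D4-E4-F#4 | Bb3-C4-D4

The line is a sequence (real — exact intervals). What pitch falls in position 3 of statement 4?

Bb3

The unit is 3 notes. Position-3 pitches of the 3 shown cells: A#4, F#4, D4.
From D4, down a 3rd gives Bb3.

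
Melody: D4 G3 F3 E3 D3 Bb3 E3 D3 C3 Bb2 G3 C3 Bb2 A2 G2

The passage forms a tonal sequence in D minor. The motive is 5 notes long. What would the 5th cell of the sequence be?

C3 F2 E2 D2 C2

With a 5-note motive the entries are D4, Bb3, G3, each down a 3rd from the previous.
Extending down a 3rd: E3 → C3.
Statement 5 starts on C3 and keeps the same diatonic contour: C3 F2 E2 D2 C2.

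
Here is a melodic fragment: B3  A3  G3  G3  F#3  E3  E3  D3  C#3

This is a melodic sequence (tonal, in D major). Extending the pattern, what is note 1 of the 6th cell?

The unit is 3 notes. Position-1 pitches of the 3 shown cells: B3, G3, E3.
Carrying that down a 3rd forward: C#3 → A2 → F#2.

F#2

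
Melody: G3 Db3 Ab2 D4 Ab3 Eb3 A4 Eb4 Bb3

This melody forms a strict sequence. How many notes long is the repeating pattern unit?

3

There are 9 notes; a 3-note unit gives 3 cells:
G3 Db3 Ab2 | D4 Ab3 Eb3 | A4 Eb4 Bb3
Every group is a transposition up a 5th of the one before; no shorter unit works.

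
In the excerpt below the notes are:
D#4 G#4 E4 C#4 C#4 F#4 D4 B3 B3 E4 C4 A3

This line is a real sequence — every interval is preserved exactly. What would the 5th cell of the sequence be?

Unit = 4 notes; the statements start on D#4, C#4, B3, moving down a 2nd each time.
Carrying on: A3 → G3.
Statement 5 starts on G3 and keeps the same exact contour: G3 C4 Ab3 F3.

G3 C4 Ab3 F3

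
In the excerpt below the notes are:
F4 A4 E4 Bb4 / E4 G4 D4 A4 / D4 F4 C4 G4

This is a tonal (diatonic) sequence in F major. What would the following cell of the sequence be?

C4 E4 Bb3 F4

Taking 4-note groups, the heads are F4, E4, D4: the pattern moves down a 2nd.
From C4 the diatonic shape gives C4 E4 Bb3 F4.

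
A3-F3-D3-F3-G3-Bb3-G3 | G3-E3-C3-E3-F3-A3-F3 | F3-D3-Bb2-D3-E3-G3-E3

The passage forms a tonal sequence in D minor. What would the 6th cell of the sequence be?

C3 A2 F2 A2 Bb2 D3 Bb2

With a 7-note motive the entries are A3, G3, F3, each down a 2nd from the previous.
Extending down a 2nd: E3 → D3 → C3.
So cell 6 is C3 A2 F2 A2 Bb2 D3 Bb2.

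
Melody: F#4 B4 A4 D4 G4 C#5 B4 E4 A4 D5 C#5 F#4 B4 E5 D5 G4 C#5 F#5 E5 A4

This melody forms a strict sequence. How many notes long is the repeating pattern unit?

4

Try groups of 4 (5 cells in 20 notes):
F#4 B4 A4 D4 | G4 C#5 B4 E4 | A4 D5 C#5 F#4 | B4 E5 D5 G4 | C#5 F#5 E5 A4
Every group is a transposition up a 2nd of the one before; no shorter unit works.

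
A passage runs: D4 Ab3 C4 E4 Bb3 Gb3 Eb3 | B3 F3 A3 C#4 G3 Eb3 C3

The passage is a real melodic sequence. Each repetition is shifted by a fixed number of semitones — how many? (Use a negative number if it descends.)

Taking 7-note groups, the heads are D4, B3: the pattern moves down a 3rd.
Counting half-steps from D4 to B3: -3.

-3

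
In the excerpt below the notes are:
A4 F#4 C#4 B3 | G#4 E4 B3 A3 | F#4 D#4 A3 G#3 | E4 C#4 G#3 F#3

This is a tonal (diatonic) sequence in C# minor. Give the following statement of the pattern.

With a 4-note motive the entries are A4, G#4, F#4, E4, each down a 2nd from the previous.
Statement 5 starts on D#4 and keeps the same diatonic contour: D#4 B3 F#3 E3.

D#4 B3 F#3 E3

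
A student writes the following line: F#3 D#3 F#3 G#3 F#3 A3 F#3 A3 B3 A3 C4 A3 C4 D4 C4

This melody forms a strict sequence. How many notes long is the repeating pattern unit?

5

There are 15 notes; a 5-note unit gives 3 cells:
F#3 D#3 F#3 G#3 F#3 | A3 F#3 A3 B3 A3 | C4 A3 C4 D4 C4
Every group is a transposition up a 3rd of the one before; no shorter unit works.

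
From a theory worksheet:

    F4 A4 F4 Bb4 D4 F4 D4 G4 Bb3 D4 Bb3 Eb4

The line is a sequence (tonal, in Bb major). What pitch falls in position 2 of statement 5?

G3

The unit is 4 notes. Position-2 pitches of the 3 shown cells: A4, F4, D4.
Extending down a 3rd: Bb3 → G3.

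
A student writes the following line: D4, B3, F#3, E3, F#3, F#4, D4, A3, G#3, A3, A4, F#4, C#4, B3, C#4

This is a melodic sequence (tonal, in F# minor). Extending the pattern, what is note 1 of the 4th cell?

C#5

Grouping in 5s, the 1st note of each cell is D4, F#4, A4.
From A4, up a 3rd gives C#5.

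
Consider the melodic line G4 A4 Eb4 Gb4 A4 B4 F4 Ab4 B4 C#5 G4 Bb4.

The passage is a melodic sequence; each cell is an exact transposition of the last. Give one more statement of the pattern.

Taking 4-note groups, the heads are G4, A4, B4: the pattern moves up a 2nd.
So cell 4 is C#5 D#5 A4 C5.

C#5 D#5 A4 C5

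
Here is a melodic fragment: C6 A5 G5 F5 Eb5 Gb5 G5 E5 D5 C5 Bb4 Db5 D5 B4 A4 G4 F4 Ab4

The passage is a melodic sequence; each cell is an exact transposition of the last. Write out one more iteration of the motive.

Taking 6-note groups, the heads are C6, G5, D5: the pattern moves down a 4th.
From A4 the exact shape gives A4 F#4 E4 D4 C4 Eb4.

A4 F#4 E4 D4 C4 Eb4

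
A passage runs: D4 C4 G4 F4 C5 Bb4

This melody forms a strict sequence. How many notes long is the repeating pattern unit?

Try groups of 2 (3 cells in 6 notes):
D4 C4 | G4 F4 | C5 Bb4
Every group is a transposition up a 4th of the one before; no shorter unit works.

2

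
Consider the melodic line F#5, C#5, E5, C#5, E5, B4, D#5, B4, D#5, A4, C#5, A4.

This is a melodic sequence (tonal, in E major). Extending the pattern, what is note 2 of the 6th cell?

E4

The unit is 4 notes. Position-2 pitches of the 3 shown cells: C#5, B4, A4.
Carrying that down a 2nd forward: G#4 → F#4 → E4.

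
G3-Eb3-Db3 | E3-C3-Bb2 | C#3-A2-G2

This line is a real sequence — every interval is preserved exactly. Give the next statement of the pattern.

A#2 F#2 E2

With a 3-note motive the entries are G3, E3, C#3, each down a 3rd from the previous.
So cell 4 is A#2 F#2 E2.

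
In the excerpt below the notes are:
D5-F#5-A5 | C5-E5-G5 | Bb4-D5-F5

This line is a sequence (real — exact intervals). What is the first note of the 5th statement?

Gb4

Unit = 3 notes; the statements start on D5, C5, Bb4, moving down a 2nd each time.
Extending the heads down a 2nd: Ab4 → Gb4.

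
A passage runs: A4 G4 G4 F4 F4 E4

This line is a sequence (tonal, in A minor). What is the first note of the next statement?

With a 2-note motive the entries are A4, G4, F4, each down a 2nd from the previous.
One more step down a 2nd gives E4.

E4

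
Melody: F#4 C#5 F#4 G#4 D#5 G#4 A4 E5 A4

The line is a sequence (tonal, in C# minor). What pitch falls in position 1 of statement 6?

D#5

The unit is 3 notes. Position-1 pitches of the 3 shown cells: F#4, G#4, A4.
Extending up a 2nd: B4 → C#5 → D#5.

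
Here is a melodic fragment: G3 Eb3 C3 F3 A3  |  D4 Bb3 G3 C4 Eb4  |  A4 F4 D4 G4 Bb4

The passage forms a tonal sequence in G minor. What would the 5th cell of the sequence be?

Bb5 G5 Eb5 A5 C6

Unit = 5 notes; the statements start on G3, D4, A4, moving up a 5th each time.
Extending up a 5th: Eb5 → Bb5.
Statement 5 starts on Bb5 and keeps the same diatonic contour: Bb5 G5 Eb5 A5 C6.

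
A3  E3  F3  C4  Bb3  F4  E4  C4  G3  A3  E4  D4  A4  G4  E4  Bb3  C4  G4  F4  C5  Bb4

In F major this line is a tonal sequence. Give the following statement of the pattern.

G4 D4 E4 Bb4 A4 E5 D5

The 7-note cells begin on A3, C4, E4 — each up a 3rd from the last.
Statement 4 starts on G4 and keeps the same diatonic contour: G4 D4 E4 Bb4 A4 E5 D5.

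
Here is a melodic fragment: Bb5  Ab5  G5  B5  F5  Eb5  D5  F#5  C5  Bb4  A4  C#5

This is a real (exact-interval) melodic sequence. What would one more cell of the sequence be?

With a 4-note motive the entries are Bb5, F5, C5, each down a 4th from the previous.
Statement 4 starts on G4 and keeps the same exact contour: G4 F4 E4 G#4.

G4 F4 E4 G#4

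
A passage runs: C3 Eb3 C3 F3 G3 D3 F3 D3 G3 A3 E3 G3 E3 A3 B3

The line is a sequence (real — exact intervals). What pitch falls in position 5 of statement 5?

With 5-note cells, note 5 of each statement runs G3, A3, B3.
Each moves up a 2nd. Continuing: C#4 → D#4.

D#4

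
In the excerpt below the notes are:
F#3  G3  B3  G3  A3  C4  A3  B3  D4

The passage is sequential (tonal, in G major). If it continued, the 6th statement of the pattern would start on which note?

The 3-note cells begin on F#3, G3, A3 — each up a 2nd from the last.
Continuing: B3 → C4 → D4. Statement 6 starts on D4.

D4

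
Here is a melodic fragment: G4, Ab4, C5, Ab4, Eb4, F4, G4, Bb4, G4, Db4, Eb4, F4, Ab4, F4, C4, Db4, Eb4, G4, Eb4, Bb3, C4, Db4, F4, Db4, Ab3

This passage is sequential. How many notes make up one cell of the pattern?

5

Try groups of 5 (5 cells in 25 notes):
G4 Ab4 C5 Ab4 Eb4 | F4 G4 Bb4 G4 Db4 | Eb4 F4 Ab4 F4 C4 | Db4 Eb4 G4 Eb4 Bb3 | C4 Db4 F4 Db4 Ab3
That's a consistent down a 2nd shift per cell, and no other grouping gives one.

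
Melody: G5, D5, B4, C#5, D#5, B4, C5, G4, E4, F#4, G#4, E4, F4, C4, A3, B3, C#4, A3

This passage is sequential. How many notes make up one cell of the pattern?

6

18 notes total. Splitting into 3 groups of 6:
G5 D5 B4 C#5 D#5 B4 | C5 G4 E4 F#4 G#4 E4 | F4 C4 A3 B3 C#4 A3
Every group is a transposition down a 5th of the one before; no shorter unit works.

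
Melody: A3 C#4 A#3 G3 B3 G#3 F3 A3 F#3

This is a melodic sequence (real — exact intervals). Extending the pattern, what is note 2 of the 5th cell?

F3

Grouping in 3s, the 2nd note of each cell is C#4, B3, A3.
Carrying that down a 2nd forward: G3 → F3.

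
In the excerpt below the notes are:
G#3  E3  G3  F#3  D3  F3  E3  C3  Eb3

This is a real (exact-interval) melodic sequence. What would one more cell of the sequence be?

D3 Bb2 Db3

Unit = 3 notes; the statements start on G#3, F#3, E3, moving down a 2nd each time.
Statement 4 starts on D3 and keeps the same exact contour: D3 Bb2 Db3.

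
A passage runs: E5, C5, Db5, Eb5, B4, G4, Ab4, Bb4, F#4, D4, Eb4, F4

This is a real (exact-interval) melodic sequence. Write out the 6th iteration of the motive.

Taking 4-note groups, the heads are E5, B4, F#4: the pattern moves down a 4th.
Continuing the starts: C#4 → G#3 → D#3.
From D#3 the exact shape gives D#3 B2 C3 D3.

D#3 B2 C3 D3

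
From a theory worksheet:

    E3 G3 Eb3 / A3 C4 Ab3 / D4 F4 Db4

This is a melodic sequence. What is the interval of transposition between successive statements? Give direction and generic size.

With a 3-note motive the entries are E3, A3, D4, each up a 4th from the previous.
From E3 to A3: up a 4th.

up a 4th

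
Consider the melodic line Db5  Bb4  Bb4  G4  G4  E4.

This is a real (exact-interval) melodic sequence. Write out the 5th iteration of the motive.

Unit = 2 notes; the statements start on Db5, Bb4, G4, moving down a 3rd each time.
Carrying on: E4 → C#4.
So cell 5 is C#4 A#3.

C#4 A#3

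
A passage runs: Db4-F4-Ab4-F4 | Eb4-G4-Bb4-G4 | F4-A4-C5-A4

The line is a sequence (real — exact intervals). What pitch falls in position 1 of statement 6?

The unit is 4 notes. Position-1 pitches of the 3 shown cells: Db4, Eb4, F4.
Carrying that up a 2nd forward: G4 → A4 → B4.

B4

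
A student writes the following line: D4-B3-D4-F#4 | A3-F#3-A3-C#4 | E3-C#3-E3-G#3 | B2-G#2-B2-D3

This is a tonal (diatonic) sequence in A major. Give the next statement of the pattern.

Unit = 4 notes; the statements start on D4, A3, E3, B2, moving down a 4th each time.
So cell 5 is F#2 D2 F#2 A2.

F#2 D2 F#2 A2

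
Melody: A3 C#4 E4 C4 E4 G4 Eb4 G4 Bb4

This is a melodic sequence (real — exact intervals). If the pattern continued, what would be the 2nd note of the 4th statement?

With 3-note cells, note 2 of each statement runs C#4, E4, G4.
Each moves up a 3rd; the next is Bb4.

Bb4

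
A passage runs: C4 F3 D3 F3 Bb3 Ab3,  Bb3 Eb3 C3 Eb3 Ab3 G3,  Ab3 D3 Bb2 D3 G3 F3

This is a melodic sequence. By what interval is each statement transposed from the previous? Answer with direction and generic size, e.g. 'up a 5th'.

down a 2nd

Unit = 6 notes; the statements start on C4, Bb3, Ab3, moving down a 2nd each time.
C4 to Bb3 is down a 2nd.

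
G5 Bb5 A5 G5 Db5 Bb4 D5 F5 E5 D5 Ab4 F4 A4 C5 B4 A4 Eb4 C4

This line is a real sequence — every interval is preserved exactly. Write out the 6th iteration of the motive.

F#3 A3 G#3 F#3 C3 A2

The 6-note cells begin on G5, D5, A4 — each down a 4th from the last.
Extending down a 4th: E4 → B3 → F#3.
From F#3 the exact shape gives F#3 A3 G#3 F#3 C3 A2.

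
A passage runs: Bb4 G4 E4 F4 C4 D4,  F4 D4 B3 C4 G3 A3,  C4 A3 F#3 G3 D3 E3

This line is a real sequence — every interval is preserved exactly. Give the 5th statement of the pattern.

D3 B2 G#2 A2 E2 F#2

Unit = 6 notes; the statements start on Bb4, F4, C4, moving down a 4th each time.
Carrying on: G3 → D3.
Statement 5 starts on D3 and keeps the same exact contour: D3 B2 G#2 A2 E2 F#2.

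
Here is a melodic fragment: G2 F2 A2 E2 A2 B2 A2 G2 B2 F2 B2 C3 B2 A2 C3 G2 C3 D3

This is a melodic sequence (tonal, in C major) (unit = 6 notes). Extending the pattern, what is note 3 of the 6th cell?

F3

Grouping in 6s, the 3rd note of each cell is A2, B2, C3.
Extending up a 2nd: D3 → E3 → F3.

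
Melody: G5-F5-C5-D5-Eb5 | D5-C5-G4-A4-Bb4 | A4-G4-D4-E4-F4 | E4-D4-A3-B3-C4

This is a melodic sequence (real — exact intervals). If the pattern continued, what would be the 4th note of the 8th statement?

With 5-note cells, note 4 of each statement runs D5, A4, E4, B3.
Carrying that down a 4th forward: F#3 → C#3 → G#2 → D#2.

D#2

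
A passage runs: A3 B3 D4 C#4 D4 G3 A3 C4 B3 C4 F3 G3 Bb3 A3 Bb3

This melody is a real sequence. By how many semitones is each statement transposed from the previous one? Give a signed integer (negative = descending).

-2

With a 5-note motive the entries are A3, G3, F3, each down a 2nd from the previous.
A3 to G3 spans -2 semitones.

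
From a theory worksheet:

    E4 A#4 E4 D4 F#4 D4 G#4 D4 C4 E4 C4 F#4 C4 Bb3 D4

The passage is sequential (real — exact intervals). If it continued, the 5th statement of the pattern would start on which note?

Unit = 5 notes; the statements start on E4, D4, C4, moving down a 2nd each time.
Extending the heads down a 2nd: Bb3 → Ab3.

Ab3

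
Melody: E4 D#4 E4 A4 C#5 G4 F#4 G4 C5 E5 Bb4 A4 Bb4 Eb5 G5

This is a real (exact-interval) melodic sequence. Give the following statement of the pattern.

With a 5-note motive the entries are E4, G4, Bb4, each up a 3rd from the previous.
From Db5 the exact shape gives Db5 C5 Db5 Gb5 Bb5.

Db5 C5 Db5 Gb5 Bb5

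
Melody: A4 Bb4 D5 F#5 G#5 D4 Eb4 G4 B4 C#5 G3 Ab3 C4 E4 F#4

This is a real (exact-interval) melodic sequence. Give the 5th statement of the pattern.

Taking 5-note groups, the heads are A4, D4, G3: the pattern moves down a 5th.
Extending down a 5th: C3 → F2.
Statement 5 starts on F2 and keeps the same exact contour: F2 Gb2 Bb2 D3 E3.

F2 Gb2 Bb2 D3 E3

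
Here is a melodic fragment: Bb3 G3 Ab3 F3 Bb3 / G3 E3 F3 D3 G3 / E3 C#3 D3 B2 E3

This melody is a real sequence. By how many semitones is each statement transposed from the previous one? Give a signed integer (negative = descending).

Taking 5-note groups, the heads are Bb3, G3, E3: the pattern moves down a 3rd.
Counting half-steps from Bb3 to G3: -3.

-3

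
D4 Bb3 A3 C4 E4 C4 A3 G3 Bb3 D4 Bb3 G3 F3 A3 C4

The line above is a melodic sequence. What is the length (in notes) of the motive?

5

There are 15 notes; a 5-note unit gives 3 cells:
D4 Bb3 A3 C4 E4 | C4 A3 G3 Bb3 D4 | Bb3 G3 F3 A3 C4
Each cell is the previous one down a 2nd — so the unit is 5 notes.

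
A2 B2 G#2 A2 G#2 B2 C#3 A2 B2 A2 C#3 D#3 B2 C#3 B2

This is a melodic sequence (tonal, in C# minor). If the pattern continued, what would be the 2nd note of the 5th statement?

F#3

The unit is 5 notes. Position-2 pitches of the 3 shown cells: B2, C#3, D#3.
Each moves up a 2nd. Continuing: E3 → F#3.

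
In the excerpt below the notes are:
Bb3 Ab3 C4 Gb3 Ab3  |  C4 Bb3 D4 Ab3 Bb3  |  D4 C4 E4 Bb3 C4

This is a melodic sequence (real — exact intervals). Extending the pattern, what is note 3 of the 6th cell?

Grouping in 5s, the 3rd note of each cell is C4, D4, E4.
Extending up a 2nd: F#4 → G#4 → A#4.

A#4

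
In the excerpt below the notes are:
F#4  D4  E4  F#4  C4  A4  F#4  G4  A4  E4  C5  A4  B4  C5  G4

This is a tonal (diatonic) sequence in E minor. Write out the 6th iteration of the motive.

The 5-note cells begin on F#4, A4, C5 — each up a 3rd from the last.
Continuing the starts: E5 → G5 → B5.
From B5 the diatonic shape gives B5 G5 A5 B5 F#5.

B5 G5 A5 B5 F#5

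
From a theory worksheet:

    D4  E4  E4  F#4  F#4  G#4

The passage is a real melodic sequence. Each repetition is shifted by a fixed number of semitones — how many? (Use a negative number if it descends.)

Taking 2-note groups, the heads are D4, E4, F#4: the pattern moves up a 2nd.
D4 to E4 spans +2 semitones.

2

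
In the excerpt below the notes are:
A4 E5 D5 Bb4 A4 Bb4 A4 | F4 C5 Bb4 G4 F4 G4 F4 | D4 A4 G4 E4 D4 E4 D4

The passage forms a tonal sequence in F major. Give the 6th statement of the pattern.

E3 Bb3 A3 F3 E3 F3 E3

With a 7-note motive the entries are A4, F4, D4, each down a 3rd from the previous.
Carrying on: Bb3 → G3 → E3.
From E3 the diatonic shape gives E3 Bb3 A3 F3 E3 F3 E3.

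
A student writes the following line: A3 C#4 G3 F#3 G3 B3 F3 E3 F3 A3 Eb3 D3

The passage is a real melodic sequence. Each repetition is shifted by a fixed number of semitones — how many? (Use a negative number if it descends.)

Unit = 4 notes; the statements start on A3, G3, F3, moving down a 2nd each time.
A3→G3 is 55 − 57 = -2 semitones.

-2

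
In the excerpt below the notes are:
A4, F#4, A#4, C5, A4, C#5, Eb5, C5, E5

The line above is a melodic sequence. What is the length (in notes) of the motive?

3

Try groups of 3 (3 cells in 9 notes):
A4 F#4 A#4 | C5 A4 C#5 | Eb5 C5 E5
Every group is a transposition up a 3rd of the one before; no shorter unit works.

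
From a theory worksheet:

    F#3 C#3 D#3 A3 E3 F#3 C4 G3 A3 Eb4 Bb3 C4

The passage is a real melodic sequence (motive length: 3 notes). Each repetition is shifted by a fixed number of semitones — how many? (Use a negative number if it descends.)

3

Taking 3-note groups, the heads are F#3, A3, C4, Eb4: the pattern moves up a 3rd.
F#3→A3 is 57 − 54 = 3 semitones.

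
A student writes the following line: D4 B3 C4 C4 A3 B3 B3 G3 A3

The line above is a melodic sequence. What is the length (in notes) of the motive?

9 notes total. Splitting into 3 groups of 3:
D4 B3 C4 | C4 A3 B3 | B3 G3 A3
That's a consistent down a 2nd shift per cell, and no other grouping gives one.

3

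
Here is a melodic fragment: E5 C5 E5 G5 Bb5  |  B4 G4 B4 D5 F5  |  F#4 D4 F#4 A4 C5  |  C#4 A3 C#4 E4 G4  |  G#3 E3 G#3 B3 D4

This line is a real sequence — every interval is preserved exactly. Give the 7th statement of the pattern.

A#2 F#2 A#2 C#3 E3

Taking 5-note groups, the heads are E5, B4, F#4, C#4, G#3: the pattern moves down a 4th.
Extending down a 4th: D#3 → A#2.
So cell 7 is A#2 F#2 A#2 C#3 E3.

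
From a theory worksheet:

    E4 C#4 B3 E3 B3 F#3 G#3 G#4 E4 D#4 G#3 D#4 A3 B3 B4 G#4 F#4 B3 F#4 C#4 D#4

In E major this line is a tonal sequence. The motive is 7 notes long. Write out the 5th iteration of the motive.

F#5 D#5 C#5 F#4 C#5 G#4 A4

Unit = 7 notes; the statements start on E4, G#4, B4, moving up a 3rd each time.
Continuing the starts: D#5 → F#5.
So cell 5 is F#5 D#5 C#5 F#4 C#5 G#4 A4.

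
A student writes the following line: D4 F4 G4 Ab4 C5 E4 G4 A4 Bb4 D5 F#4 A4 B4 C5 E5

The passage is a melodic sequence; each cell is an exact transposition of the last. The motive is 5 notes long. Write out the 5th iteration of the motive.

A#4 C#5 D#5 E5 G#5

The 5-note cells begin on D4, E4, F#4 — each up a 2nd from the last.
Extending up a 2nd: G#4 → A#4.
So cell 5 is A#4 C#5 D#5 E5 G#5.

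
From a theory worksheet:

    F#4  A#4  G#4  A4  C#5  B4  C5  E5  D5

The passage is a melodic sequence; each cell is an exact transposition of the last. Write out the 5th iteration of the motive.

Unit = 3 notes; the statements start on F#4, A4, C5, moving up a 3rd each time.
Extending up a 3rd: Eb5 → Gb5.
From Gb5 the exact shape gives Gb5 Bb5 Ab5.

Gb5 Bb5 Ab5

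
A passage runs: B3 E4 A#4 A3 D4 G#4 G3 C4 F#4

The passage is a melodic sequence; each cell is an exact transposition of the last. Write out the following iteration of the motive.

The 3-note cells begin on B3, A3, G3 — each down a 2nd from the last.
Statement 4 starts on F3 and keeps the same exact contour: F3 Bb3 E4.

F3 Bb3 E4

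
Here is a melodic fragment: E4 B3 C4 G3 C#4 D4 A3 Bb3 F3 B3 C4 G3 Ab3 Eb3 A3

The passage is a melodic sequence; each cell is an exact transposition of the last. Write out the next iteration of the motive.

With a 5-note motive the entries are E4, D4, C4, each down a 2nd from the previous.
From Bb3 the exact shape gives Bb3 F3 Gb3 Db3 G3.

Bb3 F3 Gb3 Db3 G3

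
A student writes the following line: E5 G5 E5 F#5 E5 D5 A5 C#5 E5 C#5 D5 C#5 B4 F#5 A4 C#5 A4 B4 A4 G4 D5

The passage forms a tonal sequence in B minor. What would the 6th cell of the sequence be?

Unit = 7 notes; the statements start on E5, C#5, A4, moving down a 3rd each time.
Carrying on: F#4 → D4 → B3.
So cell 6 is B3 D4 B3 C#4 B3 A3 E4.

B3 D4 B3 C#4 B3 A3 E4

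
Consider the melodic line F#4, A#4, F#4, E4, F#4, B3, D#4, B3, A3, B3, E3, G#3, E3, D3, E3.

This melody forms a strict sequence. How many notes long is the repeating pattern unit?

5

15 notes total. Splitting into 3 groups of 5:
F#4 A#4 F#4 E4 F#4 | B3 D#4 B3 A3 B3 | E3 G#3 E3 D3 E3
Each cell is the previous one down a 5th — so the unit is 5 notes.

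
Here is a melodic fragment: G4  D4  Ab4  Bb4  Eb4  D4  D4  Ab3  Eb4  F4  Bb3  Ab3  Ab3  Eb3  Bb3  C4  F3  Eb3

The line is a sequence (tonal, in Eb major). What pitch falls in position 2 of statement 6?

C2

With 6-note cells, note 2 of each statement runs D4, Ab3, Eb3.
Carrying that down a 4th forward: Bb2 → F2 → C2.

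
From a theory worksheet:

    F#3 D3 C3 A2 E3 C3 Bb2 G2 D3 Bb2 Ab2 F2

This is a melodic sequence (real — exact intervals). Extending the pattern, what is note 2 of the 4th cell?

The unit is 4 notes. Position-2 pitches of the 3 shown cells: D3, C3, Bb2.
One more down a 2nd gives Ab2.

Ab2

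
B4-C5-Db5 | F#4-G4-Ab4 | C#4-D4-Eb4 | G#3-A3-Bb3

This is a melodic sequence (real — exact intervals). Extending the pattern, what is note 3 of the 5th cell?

With 3-note cells, note 3 of each statement runs Db5, Ab4, Eb4, Bb3.
One more down a 4th gives F3.

F3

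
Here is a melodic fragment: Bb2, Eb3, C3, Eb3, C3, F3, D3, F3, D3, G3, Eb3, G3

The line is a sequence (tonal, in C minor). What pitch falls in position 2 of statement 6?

C4

The unit is 4 notes. Position-2 pitches of the 3 shown cells: Eb3, F3, G3.
Extending up a 2nd: Ab3 → Bb3 → C4.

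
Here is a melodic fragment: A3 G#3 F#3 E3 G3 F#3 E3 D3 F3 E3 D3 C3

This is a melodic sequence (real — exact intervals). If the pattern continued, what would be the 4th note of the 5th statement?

The unit is 4 notes. Position-4 pitches of the 3 shown cells: E3, D3, C3.
Extending down a 2nd: Bb2 → Ab2.

Ab2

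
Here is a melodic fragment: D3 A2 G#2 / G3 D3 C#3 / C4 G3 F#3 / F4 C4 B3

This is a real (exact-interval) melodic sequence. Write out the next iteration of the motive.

With a 3-note motive the entries are D3, G3, C4, F4, each up a 4th from the previous.
So cell 5 is Bb4 F4 E4.

Bb4 F4 E4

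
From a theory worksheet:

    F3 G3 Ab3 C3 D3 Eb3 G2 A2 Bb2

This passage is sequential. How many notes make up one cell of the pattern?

3

9 notes total. Splitting into 3 groups of 3:
F3 G3 Ab3 | C3 D3 Eb3 | G2 A2 Bb2
Each cell is the previous one down a 4th — so the unit is 3 notes.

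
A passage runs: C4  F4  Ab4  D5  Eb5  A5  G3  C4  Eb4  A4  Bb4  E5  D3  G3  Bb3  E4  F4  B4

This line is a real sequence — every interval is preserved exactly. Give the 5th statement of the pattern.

Taking 6-note groups, the heads are C4, G3, D3: the pattern moves down a 4th.
Continuing the starts: A2 → E2.
Statement 5 starts on E2 and keeps the same exact contour: E2 A2 C3 F#3 G3 C#4.

E2 A2 C3 F#3 G3 C#4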